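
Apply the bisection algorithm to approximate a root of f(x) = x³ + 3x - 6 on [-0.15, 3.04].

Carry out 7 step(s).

f(x) = x³ + 3x - 6
Initial interval: [-0.15, 3.04]

Iteration 1:
  c_1 = (-0.150000 + 3.040000)/2 = 1.445000
  f(c_1) = f(1.445000) = 1.352196
  f(a) × f(c) < 0, new interval: [-0.150000, 1.445000]
Iteration 2:
  c_2 = (-0.150000 + 1.445000)/2 = 0.647500
  f(c_2) = f(0.647500) = -3.786032
  f(a) × f(c) ≥ 0, new interval: [0.647500, 1.445000]
Iteration 3:
  c_3 = (0.647500 + 1.445000)/2 = 1.046250
  f(c_3) = f(1.046250) = -1.715984
  f(a) × f(c) ≥ 0, new interval: [1.046250, 1.445000]
Iteration 4:
  c_4 = (1.046250 + 1.445000)/2 = 1.245625
  f(c_4) = f(1.245625) = -0.330436
  f(a) × f(c) ≥ 0, new interval: [1.245625, 1.445000]
Iteration 5:
  c_5 = (1.245625 + 1.445000)/2 = 1.345312
  f(c_5) = f(1.345312) = 0.470772
  f(a) × f(c) < 0, new interval: [1.245625, 1.345312]
Iteration 6:
  c_6 = (1.245625 + 1.345312)/2 = 1.295469
  f(c_6) = f(1.295469) = 0.060513
  f(a) × f(c) < 0, new interval: [1.245625, 1.295469]
Iteration 7:
  c_7 = (1.245625 + 1.295469)/2 = 1.270547
  f(c_7) = f(1.270547) = -0.137329
  f(a) × f(c) ≥ 0, new interval: [1.270547, 1.295469]

After 7 iteration(s), the approximation is c_7 = 1.270547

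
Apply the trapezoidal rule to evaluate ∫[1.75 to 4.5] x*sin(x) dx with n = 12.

f(x) = x*sin(x)
a = 1.75, b = 4.5, n = 12
h = (b - a)/n = 0.229167

Trapezoidal rule: (h/2)[f(x₀) + 2f(x₁) + 2f(x₂) + ... + f(xₙ)]

x_0 = 1.7500, f(x_0) = 1.721975, coefficient = 1
x_1 = 1.9792, f(x_1) = 1.816418, coefficient = 2
x_2 = 2.2083, f(x_2) = 1.774538, coefficient = 2
x_3 = 2.4375, f(x_3) = 1.577897, coefficient = 2
x_4 = 2.6667, f(x_4) = 1.219394, coefficient = 2
x_5 = 2.8958, f(x_5) = 0.704536, coefficient = 2
x_6 = 3.1250, f(x_6) = 0.051850, coefficient = 2
x_7 = 3.3542, f(x_7) = -0.707651, coefficient = 2
x_8 = 3.5833, f(x_8) = -1.531924, coefficient = 2
x_9 = 3.8125, f(x_9) = -2.370220, coefficient = 2
x_10 = 4.0417, f(x_10) = -3.166132, coefficient = 2
x_11 = 4.2708, f(x_11) = -3.861209, coefficient = 2
x_12 = 4.5000, f(x_12) = -4.398886, coefficient = 1

I ≈ (0.229167/2) × -11.661917 = -1.336261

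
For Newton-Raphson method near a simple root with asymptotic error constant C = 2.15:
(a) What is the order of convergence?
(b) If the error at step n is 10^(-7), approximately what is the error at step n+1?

(a) Newton-Raphson has quadratic (order 2) convergence near simple roots.
    This means |e_{n+1}| ≈ C|e_n|².

(b) With |e_n| = 10^(-7) and C = 2.15:
    |e_{n+1}| ≈ 2.15 × (10^(-7))² = 2.15 × 10^(-14)

(a) 2 (quadratic); (b) |e_{n+1}| ≈ 2.150e-14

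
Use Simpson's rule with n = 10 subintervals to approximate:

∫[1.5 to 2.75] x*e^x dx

f(x) = x*e^x
a = 1.5, b = 2.75, n = 10
h = (b - a)/n = 0.125000

Simpson's rule: (h/3)[f(x₀) + 4f(x₁) + 2f(x₂) + ... + f(xₙ)]

x_0 = 1.5000, f(x_0) = 6.722534, coefficient = 1
x_1 = 1.6250, f(x_1) = 8.252431, coefficient = 4
x_2 = 1.7500, f(x_2) = 10.070555, coefficient = 2
x_3 = 1.8750, f(x_3) = 12.226536, coefficient = 4
x_4 = 2.0000, f(x_4) = 14.778112, coefficient = 2
x_5 = 2.1250, f(x_5) = 17.792407, coefficient = 4
x_6 = 2.2500, f(x_6) = 21.347406, coefficient = 2
x_7 = 2.3750, f(x_7) = 25.533656, coefficient = 4
x_8 = 2.5000, f(x_8) = 30.456235, coefficient = 2
x_9 = 2.6250, f(x_9) = 36.237007, coefficient = 4
x_10 = 2.7500, f(x_10) = 43.017238, coefficient = 1

I ≈ (0.125000/3) × 603.212536 = 25.133856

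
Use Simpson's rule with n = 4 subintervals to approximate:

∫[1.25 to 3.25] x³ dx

f(x) = x³
a = 1.25, b = 3.25, n = 4
h = (b - a)/n = 0.500000

Simpson's rule: (h/3)[f(x₀) + 4f(x₁) + 2f(x₂) + ... + f(xₙ)]

x_0 = 1.2500, f(x_0) = 1.953125, coefficient = 1
x_1 = 1.7500, f(x_1) = 5.359375, coefficient = 4
x_2 = 2.2500, f(x_2) = 11.390625, coefficient = 2
x_3 = 2.7500, f(x_3) = 20.796875, coefficient = 4
x_4 = 3.2500, f(x_4) = 34.328125, coefficient = 1

I ≈ (0.500000/3) × 163.687500 = 27.281250
Exact value: 27.281250
Error: 0.000000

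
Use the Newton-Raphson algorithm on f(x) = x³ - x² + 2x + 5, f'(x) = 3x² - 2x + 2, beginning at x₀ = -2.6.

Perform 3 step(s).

f(x) = x³ - x² + 2x + 5
f'(x) = 3x² - 2x + 2
x₀ = -2.6

Newton-Raphson formula: x_{n+1} = x_n - f(x_n)/f'(x_n)

Iteration 1:
  f(-2.600000) = -24.536000
  f'(-2.600000) = 27.480000
  x_1 = -2.600000 - (-24.536000)/27.480000 = -1.707132
Iteration 2:
  f(-1.707132) = -6.303664
  f'(-1.707132) = 14.157169
  x_2 = -1.707132 - (-6.303664)/14.157169 = -1.261869
Iteration 3:
  f(-1.261869) = -1.125346
  f'(-1.261869) = 9.300682
  x_3 = -1.261869 - (-1.125346)/9.300682 = -1.140873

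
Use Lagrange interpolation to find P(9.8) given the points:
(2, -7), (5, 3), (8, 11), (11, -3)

Lagrange interpolation formula:
P(x) = Σ yᵢ × Lᵢ(x)
where Lᵢ(x) = Π_{j≠i} (x - xⱼ)/(xᵢ - xⱼ)

L_0(9.8) = (9.8 - 5)/(2 - 5) × (9.8 - 8)/(2 - 8) × (9.8 - 11)/(2 - 11) = 0.064000
L_1(9.8) = (9.8 - 2)/(5 - 2) × (9.8 - 8)/(5 - 8) × (9.8 - 11)/(5 - 11) = -0.312000
L_2(9.8) = (9.8 - 2)/(8 - 2) × (9.8 - 5)/(8 - 5) × (9.8 - 11)/(8 - 11) = 0.832000
L_3(9.8) = (9.8 - 2)/(11 - 2) × (9.8 - 5)/(11 - 5) × (9.8 - 8)/(11 - 8) = 0.416000

P(9.8) = (-7)×L_0(9.8) + 3×L_1(9.8) + 11×L_2(9.8) + (-3)×L_3(9.8)
P(9.8) = 6.520000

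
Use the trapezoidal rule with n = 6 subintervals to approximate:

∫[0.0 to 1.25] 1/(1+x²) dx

f(x) = 1/(1+x²)
a = 0.0, b = 1.25, n = 6
h = (b - a)/n = 0.208333

Trapezoidal rule: (h/2)[f(x₀) + 2f(x₁) + 2f(x₂) + ... + f(xₙ)]

x_0 = 0.0000, f(x_0) = 1.000000, coefficient = 1
x_1 = 0.2083, f(x_1) = 0.958403, coefficient = 2
x_2 = 0.4167, f(x_2) = 0.852071, coefficient = 2
x_3 = 0.6250, f(x_3) = 0.719101, coefficient = 2
x_4 = 0.8333, f(x_4) = 0.590164, coefficient = 2
x_5 = 1.0417, f(x_5) = 0.479600, coefficient = 2
x_6 = 1.2500, f(x_6) = 0.390244, coefficient = 1

I ≈ (0.208333/2) × 8.588922 = 0.894679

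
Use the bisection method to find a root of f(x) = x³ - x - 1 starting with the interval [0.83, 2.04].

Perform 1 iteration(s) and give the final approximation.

f(x) = x³ - x - 1
Initial interval: [0.83, 2.04]

Iteration 1:
  c_1 = (0.830000 + 2.040000)/2 = 1.435000
  f(c_1) = f(1.435000) = 0.519988
  f(a) × f(c) < 0, new interval: [0.830000, 1.435000]

After 1 iteration(s), the approximation is c_1 = 1.435000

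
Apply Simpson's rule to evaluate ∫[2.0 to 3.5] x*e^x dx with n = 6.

f(x) = x*e^x
a = 2.0, b = 3.5, n = 6
h = (b - a)/n = 0.250000

Simpson's rule: (h/3)[f(x₀) + 4f(x₁) + 2f(x₂) + ... + f(xₙ)]

x_0 = 2.0000, f(x_0) = 14.778112, coefficient = 1
x_1 = 2.2500, f(x_1) = 21.347406, coefficient = 4
x_2 = 2.5000, f(x_2) = 30.456235, coefficient = 2
x_3 = 2.7500, f(x_3) = 43.017238, coefficient = 4
x_4 = 3.0000, f(x_4) = 60.256611, coefficient = 2
x_5 = 3.2500, f(x_5) = 83.818605, coefficient = 4
x_6 = 3.5000, f(x_6) = 115.904082, coefficient = 1

I ≈ (0.250000/3) × 904.840878 = 75.403406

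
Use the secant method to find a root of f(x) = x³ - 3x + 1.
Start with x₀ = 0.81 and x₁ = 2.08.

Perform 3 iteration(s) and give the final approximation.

f(x) = x³ - 3x + 1
x₀ = 0.81, x₁ = 2.08

Secant formula: x_{n+1} = x_n - f(x_n)(x_n - x_{n-1})/(f(x_n) - f(x_{n-1}))

Iteration 1:
  f(0.810000) = -0.898559
  f(2.080000) = 3.758912
  x_2 = 2.080000 - 3.758912×(2.080000 - 0.810000)/(3.758912 - (-0.898559))
       = 1.055019
Iteration 2:
  f(2.080000) = 3.758912
  f(1.055019) = -0.990752
  x_3 = 1.055019 - (-0.990752)×(1.055019 - 2.080000)/(-0.990752 - 3.758912)
       = 1.268824
Iteration 3:
  f(1.055019) = -0.990752
  f(1.268824) = -0.763774
  x_4 = 1.268824 - (-0.763774)×(1.268824 - 1.055019)/(-0.763774 - (-0.990752))
       = 1.988270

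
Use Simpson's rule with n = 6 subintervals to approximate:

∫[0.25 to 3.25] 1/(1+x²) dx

f(x) = 1/(1+x²)
a = 0.25, b = 3.25, n = 6
h = (b - a)/n = 0.500000

Simpson's rule: (h/3)[f(x₀) + 4f(x₁) + 2f(x₂) + ... + f(xₙ)]

x_0 = 0.2500, f(x_0) = 0.941176, coefficient = 1
x_1 = 0.7500, f(x_1) = 0.640000, coefficient = 4
x_2 = 1.2500, f(x_2) = 0.390244, coefficient = 2
x_3 = 1.7500, f(x_3) = 0.246154, coefficient = 4
x_4 = 2.2500, f(x_4) = 0.164948, coefficient = 2
x_5 = 2.7500, f(x_5) = 0.116788, coefficient = 4
x_6 = 3.2500, f(x_6) = 0.086486, coefficient = 1

I ≈ (0.500000/3) × 6.149816 = 1.024969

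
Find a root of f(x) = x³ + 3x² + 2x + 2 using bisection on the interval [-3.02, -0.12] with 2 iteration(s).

f(x) = x³ + 3x² + 2x + 2
Initial interval: [-3.02, -0.12]

Iteration 1:
  c_1 = (-3.020000 + (-0.120000))/2 = -1.570000
  f(c_1) = f(-1.570000) = 2.384807
  f(a) × f(c) < 0, new interval: [-3.020000, -1.570000]
Iteration 2:
  c_2 = (-3.020000 + (-1.570000))/2 = -2.295000
  f(c_2) = f(-2.295000) = 1.123253
  f(a) × f(c) < 0, new interval: [-3.020000, -2.295000]

After 2 iteration(s), the approximation is c_2 = -2.295000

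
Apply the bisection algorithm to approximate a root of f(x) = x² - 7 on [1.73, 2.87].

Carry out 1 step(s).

f(x) = x² - 7
Initial interval: [1.73, 2.87]

Iteration 1:
  c_1 = (1.730000 + 2.870000)/2 = 2.300000
  f(c_1) = f(2.300000) = -1.710000
  f(a) × f(c) ≥ 0, new interval: [2.300000, 2.870000]

After 1 iteration(s), the approximation is c_1 = 2.300000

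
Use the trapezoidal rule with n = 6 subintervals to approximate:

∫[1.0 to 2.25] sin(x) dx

f(x) = sin(x)
a = 1.0, b = 2.25, n = 6
h = (b - a)/n = 0.208333

Trapezoidal rule: (h/2)[f(x₀) + 2f(x₁) + 2f(x₂) + ... + f(xₙ)]

x_0 = 1.0000, f(x_0) = 0.841471, coefficient = 1
x_1 = 1.2083, f(x_1) = 0.935026, coefficient = 2
x_2 = 1.4167, f(x_2) = 0.988146, coefficient = 2
x_3 = 1.6250, f(x_3) = 0.998531, coefficient = 2
x_4 = 1.8333, f(x_4) = 0.965735, coefficient = 2
x_5 = 2.0417, f(x_5) = 0.891174, coefficient = 2
x_6 = 2.2500, f(x_6) = 0.778073, coefficient = 1

I ≈ (0.208333/2) × 11.176767 = 1.164247
Exact value: 1.168476
Error: 0.004229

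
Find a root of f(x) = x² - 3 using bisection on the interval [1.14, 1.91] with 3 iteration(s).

f(x) = x² - 3
Initial interval: [1.14, 1.91]

Iteration 1:
  c_1 = (1.140000 + 1.910000)/2 = 1.525000
  f(c_1) = f(1.525000) = -0.674375
  f(a) × f(c) ≥ 0, new interval: [1.525000, 1.910000]
Iteration 2:
  c_2 = (1.525000 + 1.910000)/2 = 1.717500
  f(c_2) = f(1.717500) = -0.050194
  f(a) × f(c) ≥ 0, new interval: [1.717500, 1.910000]
Iteration 3:
  c_3 = (1.717500 + 1.910000)/2 = 1.813750
  f(c_3) = f(1.813750) = 0.289689
  f(a) × f(c) < 0, new interval: [1.717500, 1.813750]

After 3 iteration(s), the approximation is c_3 = 1.813750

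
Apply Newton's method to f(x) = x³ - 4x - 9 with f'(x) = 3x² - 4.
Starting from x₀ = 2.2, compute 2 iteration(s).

f(x) = x³ - 4x - 9
f'(x) = 3x² - 4
x₀ = 2.2

Newton-Raphson formula: x_{n+1} = x_n - f(x_n)/f'(x_n)

Iteration 1:
  f(2.200000) = -7.152000
  f'(2.200000) = 10.520000
  x_1 = 2.200000 - (-7.152000)/10.520000 = 2.879848
Iteration 2:
  f(2.879848) = 3.364696
  f'(2.879848) = 20.880572
  x_2 = 2.879848 - 3.364696/20.880572 = 2.718708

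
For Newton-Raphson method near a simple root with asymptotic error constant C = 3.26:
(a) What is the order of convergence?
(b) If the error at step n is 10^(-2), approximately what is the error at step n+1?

(a) Newton-Raphson has quadratic (order 2) convergence near simple roots.
    This means |e_{n+1}| ≈ C|e_n|².

(b) With |e_n| = 10^(-2) and C = 3.26:
    |e_{n+1}| ≈ 3.26 × (10^(-2))² = 3.26 × 10^(-4)

(a) 2 (quadratic); (b) |e_{n+1}| ≈ 3.260e-04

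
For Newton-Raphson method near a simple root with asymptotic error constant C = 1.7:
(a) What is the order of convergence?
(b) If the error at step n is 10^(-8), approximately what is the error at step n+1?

(a) Newton-Raphson has quadratic (order 2) convergence near simple roots.
    This means |e_{n+1}| ≈ C|e_n|².

(b) With |e_n| = 10^(-8) and C = 1.7:
    |e_{n+1}| ≈ 1.7 × (10^(-8))² = 1.7 × 10^(-16)

(a) 2 (quadratic); (b) |e_{n+1}| ≈ 1.700e-16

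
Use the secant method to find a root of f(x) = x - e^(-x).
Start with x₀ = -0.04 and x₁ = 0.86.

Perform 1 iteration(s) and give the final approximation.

f(x) = x - e^(-x)
x₀ = -0.04, x₁ = 0.86

Secant formula: x_{n+1} = x_n - f(x_n)(x_n - x_{n-1})/(f(x_n) - f(x_{n-1}))

Iteration 1:
  f(-0.040000) = -1.080811
  f(0.860000) = 0.436838
  x_2 = 0.860000 - 0.436838×(0.860000 - (-0.040000))/(0.436838 - (-1.080811))
       = 0.600945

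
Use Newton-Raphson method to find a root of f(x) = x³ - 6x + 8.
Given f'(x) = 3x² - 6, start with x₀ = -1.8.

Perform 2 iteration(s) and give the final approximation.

f(x) = x³ - 6x + 8
f'(x) = 3x² - 6
x₀ = -1.8

Newton-Raphson formula: x_{n+1} = x_n - f(x_n)/f'(x_n)

Iteration 1:
  f(-1.800000) = 12.968000
  f'(-1.800000) = 3.720000
  x_1 = -1.800000 - 12.968000/3.720000 = -5.286022
Iteration 2:
  f(-5.286022) = -107.986007
  f'(-5.286022) = 77.826070
  x_2 = -5.286022 - (-107.986007)/77.826070 = -3.898492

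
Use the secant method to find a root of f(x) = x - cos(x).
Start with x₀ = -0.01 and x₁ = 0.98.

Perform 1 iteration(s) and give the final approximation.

f(x) = x - cos(x)
x₀ = -0.01, x₁ = 0.98

Secant formula: x_{n+1} = x_n - f(x_n)(x_n - x_{n-1})/(f(x_n) - f(x_{n-1}))

Iteration 1:
  f(-0.010000) = -1.009950
  f(0.980000) = 0.422977
  x_2 = 0.980000 - 0.422977×(0.980000 - (-0.010000))/(0.422977 - (-1.009950))
       = 0.687768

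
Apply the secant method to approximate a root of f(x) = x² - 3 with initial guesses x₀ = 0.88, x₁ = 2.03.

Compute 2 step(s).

f(x) = x² - 3
x₀ = 0.88, x₁ = 2.03

Secant formula: x_{n+1} = x_n - f(x_n)(x_n - x_{n-1})/(f(x_n) - f(x_{n-1}))

Iteration 1:
  f(0.880000) = -2.225600
  f(2.030000) = 1.120900
  x_2 = 2.030000 - 1.120900×(2.030000 - 0.880000)/(1.120900 - (-2.225600))
       = 1.644811
Iteration 2:
  f(2.030000) = 1.120900
  f(1.644811) = -0.294597
  x_3 = 1.644811 - (-0.294597)×(1.644811 - 2.030000)/(-0.294597 - 1.120900)
       = 1.724978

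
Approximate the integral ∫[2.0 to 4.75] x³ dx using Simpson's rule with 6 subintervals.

f(x) = x³
a = 2.0, b = 4.75, n = 6
h = (b - a)/n = 0.458333

Simpson's rule: (h/3)[f(x₀) + 4f(x₁) + 2f(x₂) + ... + f(xₙ)]

x_0 = 2.0000, f(x_0) = 8.000000, coefficient = 1
x_1 = 2.4583, f(x_1) = 14.856698, coefficient = 4
x_2 = 2.9167, f(x_2) = 24.811921, coefficient = 2
x_3 = 3.3750, f(x_3) = 38.443359, coefficient = 4
x_4 = 3.8333, f(x_4) = 56.328704, coefficient = 2
x_5 = 4.2917, f(x_5) = 79.045645, coefficient = 4
x_6 = 4.7500, f(x_6) = 107.171875, coefficient = 1

I ≈ (0.458333/3) × 806.835937 = 123.266602
Exact value: 123.266602
Error: 0.000000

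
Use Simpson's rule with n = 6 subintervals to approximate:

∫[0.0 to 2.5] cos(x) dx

f(x) = cos(x)
a = 0.0, b = 2.5, n = 6
h = (b - a)/n = 0.416667

Simpson's rule: (h/3)[f(x₀) + 4f(x₁) + 2f(x₂) + ... + f(xₙ)]

x_0 = 0.0000, f(x_0) = 1.000000, coefficient = 1
x_1 = 0.4167, f(x_1) = 0.914443, coefficient = 4
x_2 = 0.8333, f(x_2) = 0.672412, coefficient = 2
x_3 = 1.2500, f(x_3) = 0.315322, coefficient = 4
x_4 = 1.6667, f(x_4) = -0.095724, coefficient = 2
x_5 = 2.0833, f(x_5) = -0.490390, coefficient = 4
x_6 = 2.5000, f(x_6) = -0.801144, coefficient = 1

I ≈ (0.416667/3) × 4.309736 = 0.598574
Exact value: 0.598472
Error: 0.000102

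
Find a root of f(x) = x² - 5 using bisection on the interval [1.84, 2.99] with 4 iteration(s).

f(x) = x² - 5
Initial interval: [1.84, 2.99]

Iteration 1:
  c_1 = (1.840000 + 2.990000)/2 = 2.415000
  f(c_1) = f(2.415000) = 0.832225
  f(a) × f(c) < 0, new interval: [1.840000, 2.415000]
Iteration 2:
  c_2 = (1.840000 + 2.415000)/2 = 2.127500
  f(c_2) = f(2.127500) = -0.473744
  f(a) × f(c) ≥ 0, new interval: [2.127500, 2.415000]
Iteration 3:
  c_3 = (2.127500 + 2.415000)/2 = 2.271250
  f(c_3) = f(2.271250) = 0.158577
  f(a) × f(c) < 0, new interval: [2.127500, 2.271250]
Iteration 4:
  c_4 = (2.127500 + 2.271250)/2 = 2.199375
  f(c_4) = f(2.199375) = -0.162750
  f(a) × f(c) ≥ 0, new interval: [2.199375, 2.271250]

After 4 iteration(s), the approximation is c_4 = 2.199375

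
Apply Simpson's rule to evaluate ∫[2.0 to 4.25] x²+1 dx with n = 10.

f(x) = x²+1
a = 2.0, b = 4.25, n = 10
h = (b - a)/n = 0.225000

Simpson's rule: (h/3)[f(x₀) + 4f(x₁) + 2f(x₂) + ... + f(xₙ)]

x_0 = 2.0000, f(x_0) = 5.000000, coefficient = 1
x_1 = 2.2250, f(x_1) = 5.950625, coefficient = 4
x_2 = 2.4500, f(x_2) = 7.002500, coefficient = 2
x_3 = 2.6750, f(x_3) = 8.155625, coefficient = 4
x_4 = 2.9000, f(x_4) = 9.410000, coefficient = 2
x_5 = 3.1250, f(x_5) = 10.765625, coefficient = 4
x_6 = 3.3500, f(x_6) = 12.222500, coefficient = 2
x_7 = 3.5750, f(x_7) = 13.780625, coefficient = 4
x_8 = 3.8000, f(x_8) = 15.440000, coefficient = 2
x_9 = 4.0250, f(x_9) = 17.200625, coefficient = 4
x_10 = 4.2500, f(x_10) = 19.062500, coefficient = 1

I ≈ (0.225000/3) × 335.625000 = 25.171875
Exact value: 25.171875
Error: 0.000000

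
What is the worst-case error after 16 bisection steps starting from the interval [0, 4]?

Bisection error bound: |error| ≤ (b-a)/2^n
|error| ≤ (4 - 0)/2^16 = 4/2^16
|error| ≤ 0.0000610352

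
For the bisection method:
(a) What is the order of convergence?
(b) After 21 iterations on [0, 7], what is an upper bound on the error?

(a) Bisection has linear (order 1) convergence; the error is halved each step.

(b) Error bound = (b-a)/2^n = (7 - 0)/2^{21}
    = 7/2^{21}

(a) 1 (linear); (b) error ≤ 3.34e-06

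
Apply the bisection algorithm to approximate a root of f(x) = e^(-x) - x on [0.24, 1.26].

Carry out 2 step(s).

f(x) = e^(-x) - x
Initial interval: [0.24, 1.26]

Iteration 1:
  c_1 = (0.240000 + 1.260000)/2 = 0.750000
  f(c_1) = f(0.750000) = -0.277633
  f(a) × f(c) < 0, new interval: [0.240000, 0.750000]
Iteration 2:
  c_2 = (0.240000 + 0.750000)/2 = 0.495000
  f(c_2) = f(0.495000) = 0.114571
  f(a) × f(c) ≥ 0, new interval: [0.495000, 0.750000]

After 2 iteration(s), the approximation is c_2 = 0.495000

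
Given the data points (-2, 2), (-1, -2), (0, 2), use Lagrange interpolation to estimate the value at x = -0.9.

Lagrange interpolation formula:
P(x) = Σ yᵢ × Lᵢ(x)
where Lᵢ(x) = Π_{j≠i} (x - xⱼ)/(xᵢ - xⱼ)

L_0(-0.9) = (-0.9 - (-1))/(-2 - (-1)) × (-0.9 - 0)/(-2 - 0) = -0.045000
L_1(-0.9) = (-0.9 - (-2))/(-1 - (-2)) × (-0.9 - 0)/(-1 - 0) = 0.990000
L_2(-0.9) = (-0.9 - (-2))/(0 - (-2)) × (-0.9 - (-1))/(0 - (-1)) = 0.055000

P(-0.9) = 2×L_0(-0.9) + (-2)×L_1(-0.9) + 2×L_2(-0.9)
P(-0.9) = -1.960000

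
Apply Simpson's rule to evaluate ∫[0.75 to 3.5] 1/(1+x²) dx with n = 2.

f(x) = 1/(1+x²)
a = 0.75, b = 3.5, n = 2
h = (b - a)/n = 1.375000

Simpson's rule: (h/3)[f(x₀) + 4f(x₁) + 2f(x₂) + ... + f(xₙ)]

x_0 = 0.7500, f(x_0) = 0.640000, coefficient = 1
x_1 = 2.1250, f(x_1) = 0.181303, coefficient = 4
x_2 = 3.5000, f(x_2) = 0.075472, coefficient = 1

I ≈ (1.375000/3) × 1.440684 = 0.660314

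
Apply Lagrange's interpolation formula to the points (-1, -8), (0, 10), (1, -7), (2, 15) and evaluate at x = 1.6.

Lagrange interpolation formula:
P(x) = Σ yᵢ × Lᵢ(x)
where Lᵢ(x) = Π_{j≠i} (x - xⱼ)/(xᵢ - xⱼ)

L_0(1.6) = (1.6 - 0)/(-1 - 0) × (1.6 - 1)/(-1 - 1) × (1.6 - 2)/(-1 - 2) = 0.064000
L_1(1.6) = (1.6 - (-1))/(0 - (-1)) × (1.6 - 1)/(0 - 1) × (1.6 - 2)/(0 - 2) = -0.312000
L_2(1.6) = (1.6 - (-1))/(1 - (-1)) × (1.6 - 0)/(1 - 0) × (1.6 - 2)/(1 - 2) = 0.832000
L_3(1.6) = (1.6 - (-1))/(2 - (-1)) × (1.6 - 0)/(2 - 0) × (1.6 - 1)/(2 - 1) = 0.416000

P(1.6) = (-8)×L_0(1.6) + 10×L_1(1.6) + (-7)×L_2(1.6) + 15×L_3(1.6)
P(1.6) = -3.216000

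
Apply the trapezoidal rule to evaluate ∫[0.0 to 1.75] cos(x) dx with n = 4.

f(x) = cos(x)
a = 0.0, b = 1.75, n = 4
h = (b - a)/n = 0.437500

Trapezoidal rule: (h/2)[f(x₀) + 2f(x₁) + 2f(x₂) + ... + f(xₙ)]

x_0 = 0.0000, f(x_0) = 1.000000, coefficient = 1
x_1 = 0.4375, f(x_1) = 0.905814, coefficient = 2
x_2 = 0.8750, f(x_2) = 0.640997, coefficient = 2
x_3 = 1.3125, f(x_3) = 0.255434, coefficient = 2
x_4 = 1.7500, f(x_4) = -0.178246, coefficient = 1

I ≈ (0.437500/2) × 4.426243 = 0.968241
Exact value: 0.983986
Error: 0.015745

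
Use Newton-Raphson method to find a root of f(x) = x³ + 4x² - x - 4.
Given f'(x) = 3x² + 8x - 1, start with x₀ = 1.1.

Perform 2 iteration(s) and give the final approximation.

f(x) = x³ + 4x² - x - 4
f'(x) = 3x² + 8x - 1
x₀ = 1.1

Newton-Raphson formula: x_{n+1} = x_n - f(x_n)/f'(x_n)

Iteration 1:
  f(1.100000) = 1.071000
  f'(1.100000) = 11.430000
  x_1 = 1.100000 - 1.071000/11.430000 = 1.006299
Iteration 2:
  f(1.006299) = 0.063270
  f'(1.006299) = 10.088308
  x_2 = 1.006299 - 0.063270/10.088308 = 1.000028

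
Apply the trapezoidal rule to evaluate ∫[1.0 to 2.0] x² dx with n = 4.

f(x) = x²
a = 1.0, b = 2.0, n = 4
h = (b - a)/n = 0.250000

Trapezoidal rule: (h/2)[f(x₀) + 2f(x₁) + 2f(x₂) + ... + f(xₙ)]

x_0 = 1.0000, f(x_0) = 1.000000, coefficient = 1
x_1 = 1.2500, f(x_1) = 1.562500, coefficient = 2
x_2 = 1.5000, f(x_2) = 2.250000, coefficient = 2
x_3 = 1.7500, f(x_3) = 3.062500, coefficient = 2
x_4 = 2.0000, f(x_4) = 4.000000, coefficient = 1

I ≈ (0.250000/2) × 18.750000 = 2.343750
Exact value: 2.333333
Error: 0.010417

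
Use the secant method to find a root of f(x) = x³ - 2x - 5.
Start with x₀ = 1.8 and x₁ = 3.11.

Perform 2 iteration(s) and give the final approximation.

f(x) = x³ - 2x - 5
x₀ = 1.8, x₁ = 3.11

Secant formula: x_{n+1} = x_n - f(x_n)(x_n - x_{n-1})/(f(x_n) - f(x_{n-1}))

Iteration 1:
  f(1.800000) = -2.768000
  f(3.110000) = 18.860231
  x_2 = 3.110000 - 18.860231×(3.110000 - 1.800000)/(18.860231 - (-2.768000))
       = 1.967655
Iteration 2:
  f(3.110000) = 18.860231
  f(1.967655) = -1.317207
  x_3 = 1.967655 - (-1.317207)×(1.967655 - 3.110000)/(-1.317207 - 18.860231)
       = 2.042229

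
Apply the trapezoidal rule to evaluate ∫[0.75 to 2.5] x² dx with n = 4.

f(x) = x²
a = 0.75, b = 2.5, n = 4
h = (b - a)/n = 0.437500

Trapezoidal rule: (h/2)[f(x₀) + 2f(x₁) + 2f(x₂) + ... + f(xₙ)]

x_0 = 0.7500, f(x_0) = 0.562500, coefficient = 1
x_1 = 1.1875, f(x_1) = 1.410156, coefficient = 2
x_2 = 1.6250, f(x_2) = 2.640625, coefficient = 2
x_3 = 2.0625, f(x_3) = 4.253906, coefficient = 2
x_4 = 2.5000, f(x_4) = 6.250000, coefficient = 1

I ≈ (0.437500/2) × 23.421875 = 5.123535
Exact value: 5.067708
Error: 0.055827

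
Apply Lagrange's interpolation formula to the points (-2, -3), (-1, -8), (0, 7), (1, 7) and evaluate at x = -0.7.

Lagrange interpolation formula:
P(x) = Σ yᵢ × Lᵢ(x)
where Lᵢ(x) = Π_{j≠i} (x - xⱼ)/(xᵢ - xⱼ)

L_0(-0.7) = (-0.7 - (-1))/(-2 - (-1)) × (-0.7 - 0)/(-2 - 0) × (-0.7 - 1)/(-2 - 1) = -0.059500
L_1(-0.7) = (-0.7 - (-2))/(-1 - (-2)) × (-0.7 - 0)/(-1 - 0) × (-0.7 - 1)/(-1 - 1) = 0.773500
L_2(-0.7) = (-0.7 - (-2))/(0 - (-2)) × (-0.7 - (-1))/(0 - (-1)) × (-0.7 - 1)/(0 - 1) = 0.331500
L_3(-0.7) = (-0.7 - (-2))/(1 - (-2)) × (-0.7 - (-1))/(1 - (-1)) × (-0.7 - 0)/(1 - 0) = -0.045500

P(-0.7) = (-3)×L_0(-0.7) + (-8)×L_1(-0.7) + 7×L_2(-0.7) + 7×L_3(-0.7)
P(-0.7) = -4.007500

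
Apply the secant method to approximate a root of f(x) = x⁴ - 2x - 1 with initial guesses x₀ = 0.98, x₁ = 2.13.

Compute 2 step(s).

f(x) = x⁴ - 2x - 1
x₀ = 0.98, x₁ = 2.13

Secant formula: x_{n+1} = x_n - f(x_n)(x_n - x_{n-1})/(f(x_n) - f(x_{n-1}))

Iteration 1:
  f(0.980000) = -2.037632
  f(2.130000) = 15.323462
  x_2 = 2.130000 - 15.323462×(2.130000 - 0.980000)/(15.323462 - (-2.037632))
       = 1.114973
Iteration 2:
  f(2.130000) = 15.323462
  f(1.114973) = -1.684488
  x_3 = 1.114973 - (-1.684488)×(1.114973 - 2.130000)/(-1.684488 - 15.323462)
       = 1.215502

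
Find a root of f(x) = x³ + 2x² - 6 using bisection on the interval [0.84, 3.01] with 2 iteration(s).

f(x) = x³ + 2x² - 6
Initial interval: [0.84, 3.01]

Iteration 1:
  c_1 = (0.840000 + 3.010000)/2 = 1.925000
  f(c_1) = f(1.925000) = 8.544578
  f(a) × f(c) < 0, new interval: [0.840000, 1.925000]
Iteration 2:
  c_2 = (0.840000 + 1.925000)/2 = 1.382500
  f(c_2) = f(1.382500) = 0.464993
  f(a) × f(c) < 0, new interval: [0.840000, 1.382500]

After 2 iteration(s), the approximation is c_2 = 1.382500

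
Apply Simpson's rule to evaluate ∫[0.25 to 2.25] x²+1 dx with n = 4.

f(x) = x²+1
a = 0.25, b = 2.25, n = 4
h = (b - a)/n = 0.500000

Simpson's rule: (h/3)[f(x₀) + 4f(x₁) + 2f(x₂) + ... + f(xₙ)]

x_0 = 0.2500, f(x_0) = 1.062500, coefficient = 1
x_1 = 0.7500, f(x_1) = 1.562500, coefficient = 4
x_2 = 1.2500, f(x_2) = 2.562500, coefficient = 2
x_3 = 1.7500, f(x_3) = 4.062500, coefficient = 4
x_4 = 2.2500, f(x_4) = 6.062500, coefficient = 1

I ≈ (0.500000/3) × 34.750000 = 5.791667
Exact value: 5.791667
Error: 0.000000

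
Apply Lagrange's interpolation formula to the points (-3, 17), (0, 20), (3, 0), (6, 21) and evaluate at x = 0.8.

Lagrange interpolation formula:
P(x) = Σ yᵢ × Lᵢ(x)
where Lᵢ(x) = Π_{j≠i} (x - xⱼ)/(xᵢ - xⱼ)

L_0(0.8) = (0.8 - 0)/(-3 - 0) × (0.8 - 3)/(-3 - 3) × (0.8 - 6)/(-3 - 6) = -0.056494
L_1(0.8) = (0.8 - (-3))/(0 - (-3)) × (0.8 - 3)/(0 - 3) × (0.8 - 6)/(0 - 6) = 0.805037
L_2(0.8) = (0.8 - (-3))/(3 - (-3)) × (0.8 - 0)/(3 - 0) × (0.8 - 6)/(3 - 6) = 0.292741
L_3(0.8) = (0.8 - (-3))/(6 - (-3)) × (0.8 - 0)/(6 - 0) × (0.8 - 3)/(6 - 3) = -0.041284

P(0.8) = 17×L_0(0.8) + 20×L_1(0.8) + 0×L_2(0.8) + 21×L_3(0.8)
P(0.8) = 14.273383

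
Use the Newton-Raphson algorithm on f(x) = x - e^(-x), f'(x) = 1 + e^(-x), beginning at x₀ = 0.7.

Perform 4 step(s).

f(x) = x - e^(-x)
f'(x) = 1 + e^(-x)
x₀ = 0.7

Newton-Raphson formula: x_{n+1} = x_n - f(x_n)/f'(x_n)

Iteration 1:
  f(0.700000) = 0.203415
  f'(0.700000) = 1.496585
  x_1 = 0.700000 - 0.203415/1.496585 = 0.564081
Iteration 2:
  f(0.564081) = -0.004802
  f'(0.564081) = 1.568883
  x_2 = 0.564081 - (-0.004802)/1.568883 = 0.567142
Iteration 3:
  f(0.567142) = -0.000003
  f'(0.567142) = 1.567144
  x_3 = 0.567142 - (-0.000003)/1.567144 = 0.567143
Iteration 4:
  f(0.567143) = 0.000000
  f'(0.567143) = 1.567143
  x_4 = 0.567143 - 0.000000/1.567143 = 0.567143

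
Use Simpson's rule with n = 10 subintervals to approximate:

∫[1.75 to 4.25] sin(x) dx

f(x) = sin(x)
a = 1.75, b = 4.25, n = 10
h = (b - a)/n = 0.250000

Simpson's rule: (h/3)[f(x₀) + 4f(x₁) + 2f(x₂) + ... + f(xₙ)]

x_0 = 1.7500, f(x_0) = 0.983986, coefficient = 1
x_1 = 2.0000, f(x_1) = 0.909297, coefficient = 4
x_2 = 2.2500, f(x_2) = 0.778073, coefficient = 2
x_3 = 2.5000, f(x_3) = 0.598472, coefficient = 4
x_4 = 2.7500, f(x_4) = 0.381661, coefficient = 2
x_5 = 3.0000, f(x_5) = 0.141120, coefficient = 4
x_6 = 3.2500, f(x_6) = -0.108195, coefficient = 2
x_7 = 3.5000, f(x_7) = -0.350783, coefficient = 4
x_8 = 3.7500, f(x_8) = -0.571561, coefficient = 2
x_9 = 4.0000, f(x_9) = -0.756802, coefficient = 4
x_10 = 4.2500, f(x_10) = -0.894989, coefficient = 1

I ≈ (0.250000/3) × 3.214167 = 0.267847
Exact value: 0.267841
Error: 0.000006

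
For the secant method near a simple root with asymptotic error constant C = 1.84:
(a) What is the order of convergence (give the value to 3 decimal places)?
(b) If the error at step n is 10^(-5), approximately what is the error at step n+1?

(a) Secant method has superlinear convergence with order φ = (1+√5)/2 ≈ 1.618.
    This means |e_{n+1}| ≈ C|e_n|^1.618.

(b) With |e_n| = 10^(-5) and C = 1.84:
    |e_{n+1}| ≈ 1.84 × (10^(-5))^1.618 = 1.84 × 10^(-8.09)

(a) ≈ 1.618 (golden ratio); (b) |e_{n+1}| ≈ 1.495e-08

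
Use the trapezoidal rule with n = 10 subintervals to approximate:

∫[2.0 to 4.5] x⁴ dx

f(x) = x⁴
a = 2.0, b = 4.5, n = 10
h = (b - a)/n = 0.250000

Trapezoidal rule: (h/2)[f(x₀) + 2f(x₁) + 2f(x₂) + ... + f(xₙ)]

x_0 = 2.0000, f(x_0) = 16.000000, coefficient = 1
x_1 = 2.2500, f(x_1) = 25.628906, coefficient = 2
x_2 = 2.5000, f(x_2) = 39.062500, coefficient = 2
x_3 = 2.7500, f(x_3) = 57.191406, coefficient = 2
x_4 = 3.0000, f(x_4) = 81.000000, coefficient = 2
x_5 = 3.2500, f(x_5) = 111.566406, coefficient = 2
x_6 = 3.5000, f(x_6) = 150.062500, coefficient = 2
x_7 = 3.7500, f(x_7) = 197.753906, coefficient = 2
x_8 = 4.0000, f(x_8) = 256.000000, coefficient = 2
x_9 = 4.2500, f(x_9) = 326.253906, coefficient = 2
x_10 = 4.5000, f(x_10) = 410.062500, coefficient = 1

I ≈ (0.250000/2) × 2915.101562 = 364.387695
Exact value: 362.656250
Error: 1.731445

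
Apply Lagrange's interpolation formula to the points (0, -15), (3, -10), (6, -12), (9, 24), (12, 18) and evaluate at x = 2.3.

Lagrange interpolation formula:
P(x) = Σ yᵢ × Lᵢ(x)
where Lᵢ(x) = Π_{j≠i} (x - xⱼ)/(xᵢ - xⱼ)

L_0(2.3) = (2.3 - 3)/(0 - 3) × (2.3 - 6)/(0 - 6) × (2.3 - 9)/(0 - 9) × (2.3 - 12)/(0 - 12) = 0.086586
L_1(2.3) = (2.3 - 0)/(3 - 0) × (2.3 - 6)/(3 - 6) × (2.3 - 9)/(3 - 9) × (2.3 - 12)/(3 - 12) = 1.137994
L_2(2.3) = (2.3 - 0)/(6 - 0) × (2.3 - 3)/(6 - 3) × (2.3 - 9)/(6 - 9) × (2.3 - 12)/(6 - 12) = -0.322944
L_3(2.3) = (2.3 - 0)/(9 - 0) × (2.3 - 3)/(9 - 3) × (2.3 - 6)/(9 - 6) × (2.3 - 12)/(9 - 12) = 0.118895
L_4(2.3) = (2.3 - 0)/(12 - 0) × (2.3 - 3)/(12 - 3) × (2.3 - 6)/(12 - 6) × (2.3 - 9)/(12 - 9) = -0.020531

P(2.3) = (-15)×L_0(2.3) + (-10)×L_1(2.3) + (-12)×L_2(2.3) + 24×L_3(2.3) + 18×L_4(2.3)
P(2.3) = -6.319482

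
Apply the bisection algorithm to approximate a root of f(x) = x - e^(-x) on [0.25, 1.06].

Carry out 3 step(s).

f(x) = x - e^(-x)
Initial interval: [0.25, 1.06]

Iteration 1:
  c_1 = (0.250000 + 1.060000)/2 = 0.655000
  f(c_1) = f(0.655000) = 0.135558
  f(a) × f(c) < 0, new interval: [0.250000, 0.655000]
Iteration 2:
  c_2 = (0.250000 + 0.655000)/2 = 0.452500
  f(c_2) = f(0.452500) = -0.183536
  f(a) × f(c) ≥ 0, new interval: [0.452500, 0.655000]
Iteration 3:
  c_3 = (0.452500 + 0.655000)/2 = 0.553750
  f(c_3) = f(0.553750) = -0.021040
  f(a) × f(c) ≥ 0, new interval: [0.553750, 0.655000]

After 3 iteration(s), the approximation is c_3 = 0.553750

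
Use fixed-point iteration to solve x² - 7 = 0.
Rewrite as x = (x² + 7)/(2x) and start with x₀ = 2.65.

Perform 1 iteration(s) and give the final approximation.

Equation: x² - 7 = 0
Fixed-point form: x = (x² + 7)/(2x)
x₀ = 2.65

x_1 = g(2.650000) = 2.645755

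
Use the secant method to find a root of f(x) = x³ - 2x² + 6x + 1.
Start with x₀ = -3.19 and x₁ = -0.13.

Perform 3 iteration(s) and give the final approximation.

f(x) = x³ - 2x² + 6x + 1
x₀ = -3.19, x₁ = -0.13

Secant formula: x_{n+1} = x_n - f(x_n)(x_n - x_{n-1})/(f(x_n) - f(x_{n-1}))

Iteration 1:
  f(-3.190000) = -70.953959
  f(-0.130000) = 0.184003
  x_2 = -0.130000 - 0.184003×(-0.130000 - (-3.190000))/(0.184003 - (-70.953959))
       = -0.137915
Iteration 2:
  f(-0.130000) = 0.184003
  f(-0.137915) = 0.131846
  x_3 = -0.137915 - 0.131846×(-0.137915 - (-0.130000))/(0.131846 - 0.184003)
       = -0.157923
Iteration 3:
  f(-0.137915) = 0.131846
  f(-0.157923) = -0.001355
  x_4 = -0.157923 - (-0.001355)×(-0.157923 - (-0.137915))/(-0.001355 - 0.131846)
       = -0.157719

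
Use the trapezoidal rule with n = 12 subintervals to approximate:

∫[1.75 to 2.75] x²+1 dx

f(x) = x²+1
a = 1.75, b = 2.75, n = 12
h = (b - a)/n = 0.083333

Trapezoidal rule: (h/2)[f(x₀) + 2f(x₁) + 2f(x₂) + ... + f(xₙ)]

x_0 = 1.7500, f(x_0) = 4.062500, coefficient = 1
x_1 = 1.8333, f(x_1) = 4.361111, coefficient = 2
x_2 = 1.9167, f(x_2) = 4.673611, coefficient = 2
x_3 = 2.0000, f(x_3) = 5.000000, coefficient = 2
x_4 = 2.0833, f(x_4) = 5.340278, coefficient = 2
x_5 = 2.1667, f(x_5) = 5.694444, coefficient = 2
x_6 = 2.2500, f(x_6) = 6.062500, coefficient = 2
x_7 = 2.3333, f(x_7) = 6.444444, coefficient = 2
x_8 = 2.4167, f(x_8) = 6.840278, coefficient = 2
x_9 = 2.5000, f(x_9) = 7.250000, coefficient = 2
x_10 = 2.5833, f(x_10) = 7.673611, coefficient = 2
x_11 = 2.6667, f(x_11) = 8.111111, coefficient = 2
x_12 = 2.7500, f(x_12) = 8.562500, coefficient = 1

I ≈ (0.083333/2) × 147.527778 = 6.146991
Exact value: 6.145833
Error: 0.001157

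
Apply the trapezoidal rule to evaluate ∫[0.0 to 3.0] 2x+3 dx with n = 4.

f(x) = 2x+3
a = 0.0, b = 3.0, n = 4
h = (b - a)/n = 0.750000

Trapezoidal rule: (h/2)[f(x₀) + 2f(x₁) + 2f(x₂) + ... + f(xₙ)]

x_0 = 0.0000, f(x_0) = 3.000000, coefficient = 1
x_1 = 0.7500, f(x_1) = 4.500000, coefficient = 2
x_2 = 1.5000, f(x_2) = 6.000000, coefficient = 2
x_3 = 2.2500, f(x_3) = 7.500000, coefficient = 2
x_4 = 3.0000, f(x_4) = 9.000000, coefficient = 1

I ≈ (0.750000/2) × 48.000000 = 18.000000
Exact value: 18.000000
Error: 0.000000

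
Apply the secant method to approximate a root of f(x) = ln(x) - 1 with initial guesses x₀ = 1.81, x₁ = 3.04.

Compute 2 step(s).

f(x) = ln(x) - 1
x₀ = 1.81, x₁ = 3.04

Secant formula: x_{n+1} = x_n - f(x_n)(x_n - x_{n-1})/(f(x_n) - f(x_{n-1}))

Iteration 1:
  f(1.810000) = -0.406673
  f(3.040000) = 0.111858
  x_2 = 3.040000 - 0.111858×(3.040000 - 1.810000)/(0.111858 - (-0.406673))
       = 2.774664
Iteration 2:
  f(3.040000) = 0.111858
  f(2.774664) = 0.020530
  x_3 = 2.774664 - 0.020530×(2.774664 - 3.040000)/(0.020530 - 0.111858)
       = 2.715019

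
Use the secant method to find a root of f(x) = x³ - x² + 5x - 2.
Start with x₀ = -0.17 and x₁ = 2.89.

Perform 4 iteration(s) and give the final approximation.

f(x) = x³ - x² + 5x - 2
x₀ = -0.17, x₁ = 2.89

Secant formula: x_{n+1} = x_n - f(x_n)(x_n - x_{n-1})/(f(x_n) - f(x_{n-1}))

Iteration 1:
  f(-0.170000) = -2.883813
  f(2.890000) = 28.235469
  x_2 = 2.890000 - 28.235469×(2.890000 - (-0.170000))/(28.235469 - (-2.883813))
       = 0.113569
Iteration 2:
  f(2.890000) = 28.235469
  f(0.113569) = -1.443587
  x_3 = 0.113569 - (-1.443587)×(0.113569 - 2.890000)/(-1.443587 - 28.235469)
       = 0.248615
Iteration 3:
  f(0.113569) = -1.443587
  f(0.248615) = -0.803370
  x_4 = 0.248615 - (-0.803370)×(0.248615 - 0.113569)/(-0.803370 - (-1.443587))
       = 0.418075
Iteration 4:
  f(0.248615) = -0.803370
  f(0.418075) = -0.011339
  x_5 = 0.418075 - (-0.011339)×(0.418075 - 0.248615)/(-0.011339 - (-0.803370))
       = 0.420501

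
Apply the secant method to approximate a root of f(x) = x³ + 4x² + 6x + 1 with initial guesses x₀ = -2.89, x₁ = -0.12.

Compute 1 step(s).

f(x) = x³ + 4x² + 6x + 1
x₀ = -2.89, x₁ = -0.12

Secant formula: x_{n+1} = x_n - f(x_n)(x_n - x_{n-1})/(f(x_n) - f(x_{n-1}))

Iteration 1:
  f(-2.890000) = -7.069169
  f(-0.120000) = 0.335872
  x_2 = -0.120000 - 0.335872×(-0.120000 - (-2.890000))/(0.335872 - (-7.069169))
       = -0.245639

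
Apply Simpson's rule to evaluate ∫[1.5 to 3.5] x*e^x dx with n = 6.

f(x) = x*e^x
a = 1.5, b = 3.5, n = 6
h = (b - a)/n = 0.333333

Simpson's rule: (h/3)[f(x₀) + 4f(x₁) + 2f(x₂) + ... + f(xₙ)]

x_0 = 1.5000, f(x_0) = 6.722534, coefficient = 1
x_1 = 1.8333, f(x_1) = 11.466952, coefficient = 4
x_2 = 2.1667, f(x_2) = 18.913133, coefficient = 2
x_3 = 2.5000, f(x_3) = 30.456235, coefficient = 4
x_4 = 2.8333, f(x_4) = 48.172446, coefficient = 2
x_5 = 3.1667, f(x_5) = 75.139484, coefficient = 4
x_6 = 3.5000, f(x_6) = 115.904082, coefficient = 1

I ≈ (0.333333/3) × 725.048458 = 80.560940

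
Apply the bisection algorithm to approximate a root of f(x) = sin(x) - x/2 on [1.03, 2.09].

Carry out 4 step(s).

f(x) = sin(x) - x/2
Initial interval: [1.03, 2.09]

Iteration 1:
  c_1 = (1.030000 + 2.090000)/2 = 1.560000
  f(c_1) = f(1.560000) = 0.219942
  f(a) × f(c) ≥ 0, new interval: [1.560000, 2.090000]
Iteration 2:
  c_2 = (1.560000 + 2.090000)/2 = 1.825000
  f(c_2) = f(1.825000) = 0.055364
  f(a) × f(c) ≥ 0, new interval: [1.825000, 2.090000]
Iteration 3:
  c_3 = (1.825000 + 2.090000)/2 = 1.957500
  f(c_3) = f(1.957500) = -0.052593
  f(a) × f(c) < 0, new interval: [1.825000, 1.957500]
Iteration 4:
  c_4 = (1.825000 + 1.957500)/2 = 1.891250
  f(c_4) = f(1.891250) = 0.003468
  f(a) × f(c) ≥ 0, new interval: [1.891250, 1.957500]

After 4 iteration(s), the approximation is c_4 = 1.891250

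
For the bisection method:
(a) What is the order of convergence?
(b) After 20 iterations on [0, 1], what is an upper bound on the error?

(a) Bisection has linear (order 1) convergence; the error is halved each step.

(b) Error bound = (b-a)/2^n = (1 - 0)/2^{20}
    = 1/2^{20}

(a) 1 (linear); (b) error ≤ 9.54e-07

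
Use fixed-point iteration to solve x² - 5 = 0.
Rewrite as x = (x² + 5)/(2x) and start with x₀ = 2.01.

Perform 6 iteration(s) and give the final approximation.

Equation: x² - 5 = 0
Fixed-point form: x = (x² + 5)/(2x)
x₀ = 2.01

x_1 = g(2.010000) = 2.248781
x_2 = g(2.248781) = 2.236104
x_3 = g(2.236104) = 2.236068
x_4 = g(2.236068) = 2.236068
x_5 = g(2.236068) = 2.236068
x_6 = g(2.236068) = 2.236068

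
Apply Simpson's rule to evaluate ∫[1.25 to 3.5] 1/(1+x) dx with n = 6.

f(x) = 1/(1+x)
a = 1.25, b = 3.5, n = 6
h = (b - a)/n = 0.375000

Simpson's rule: (h/3)[f(x₀) + 4f(x₁) + 2f(x₂) + ... + f(xₙ)]

x_0 = 1.2500, f(x_0) = 0.444444, coefficient = 1
x_1 = 1.6250, f(x_1) = 0.380952, coefficient = 4
x_2 = 2.0000, f(x_2) = 0.333333, coefficient = 2
x_3 = 2.3750, f(x_3) = 0.296296, coefficient = 4
x_4 = 2.7500, f(x_4) = 0.266667, coefficient = 2
x_5 = 3.1250, f(x_5) = 0.242424, coefficient = 4
x_6 = 3.5000, f(x_6) = 0.222222, coefficient = 1

I ≈ (0.375000/3) × 5.545358 = 0.693170
Exact value: 0.693147
Error: 0.000023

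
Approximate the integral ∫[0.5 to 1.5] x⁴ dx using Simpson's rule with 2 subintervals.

f(x) = x⁴
a = 0.5, b = 1.5, n = 2
h = (b - a)/n = 0.500000

Simpson's rule: (h/3)[f(x₀) + 4f(x₁) + 2f(x₂) + ... + f(xₙ)]

x_0 = 0.5000, f(x_0) = 0.062500, coefficient = 1
x_1 = 1.0000, f(x_1) = 1.000000, coefficient = 4
x_2 = 1.5000, f(x_2) = 5.062500, coefficient = 1

I ≈ (0.500000/3) × 9.125000 = 1.520833
Exact value: 1.512500
Error: 0.008333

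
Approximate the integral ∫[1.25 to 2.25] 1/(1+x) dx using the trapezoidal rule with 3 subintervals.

f(x) = 1/(1+x)
a = 1.25, b = 2.25, n = 3
h = (b - a)/n = 0.333333

Trapezoidal rule: (h/2)[f(x₀) + 2f(x₁) + 2f(x₂) + ... + f(xₙ)]

x_0 = 1.2500, f(x_0) = 0.444444, coefficient = 1
x_1 = 1.5833, f(x_1) = 0.387097, coefficient = 2
x_2 = 1.9167, f(x_2) = 0.342857, coefficient = 2
x_3 = 2.2500, f(x_3) = 0.307692, coefficient = 1

I ≈ (0.333333/2) × 2.212045 = 0.368674
Exact value: 0.367725
Error: 0.000949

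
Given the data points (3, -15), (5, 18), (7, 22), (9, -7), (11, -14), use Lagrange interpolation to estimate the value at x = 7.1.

Lagrange interpolation formula:
P(x) = Σ yᵢ × Lᵢ(x)
where Lᵢ(x) = Π_{j≠i} (x - xⱼ)/(xᵢ - xⱼ)

L_0(7.1) = (7.1 - 5)/(3 - 5) × (7.1 - 7)/(3 - 7) × (7.1 - 9)/(3 - 9) × (7.1 - 11)/(3 - 11) = 0.004052
L_1(7.1) = (7.1 - 3)/(5 - 3) × (7.1 - 7)/(5 - 7) × (7.1 - 9)/(5 - 9) × (7.1 - 11)/(5 - 11) = -0.031647
L_2(7.1) = (7.1 - 3)/(7 - 3) × (7.1 - 5)/(7 - 5) × (7.1 - 9)/(7 - 9) × (7.1 - 11)/(7 - 11) = 0.996877
L_3(7.1) = (7.1 - 3)/(9 - 3) × (7.1 - 5)/(9 - 5) × (7.1 - 7)/(9 - 7) × (7.1 - 11)/(9 - 11) = 0.034978
L_4(7.1) = (7.1 - 3)/(11 - 3) × (7.1 - 5)/(11 - 5) × (7.1 - 7)/(11 - 7) × (7.1 - 9)/(11 - 9) = -0.004260

P(7.1) = (-15)×L_0(7.1) + 18×L_1(7.1) + 22×L_2(7.1) + (-7)×L_3(7.1) + (-14)×L_4(7.1)
P(7.1) = 21.115651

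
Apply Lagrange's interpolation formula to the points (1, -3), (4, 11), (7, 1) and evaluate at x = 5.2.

Lagrange interpolation formula:
P(x) = Σ yᵢ × Lᵢ(x)
where Lᵢ(x) = Π_{j≠i} (x - xⱼ)/(xᵢ - xⱼ)

L_0(5.2) = (5.2 - 4)/(1 - 4) × (5.2 - 7)/(1 - 7) = -0.120000
L_1(5.2) = (5.2 - 1)/(4 - 1) × (5.2 - 7)/(4 - 7) = 0.840000
L_2(5.2) = (5.2 - 1)/(7 - 1) × (5.2 - 4)/(7 - 4) = 0.280000

P(5.2) = (-3)×L_0(5.2) + 11×L_1(5.2) + 1×L_2(5.2)
P(5.2) = 9.880000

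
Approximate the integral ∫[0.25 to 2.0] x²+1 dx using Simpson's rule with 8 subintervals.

f(x) = x²+1
a = 0.25, b = 2.0, n = 8
h = (b - a)/n = 0.218750

Simpson's rule: (h/3)[f(x₀) + 4f(x₁) + 2f(x₂) + ... + f(xₙ)]

x_0 = 0.2500, f(x_0) = 1.062500, coefficient = 1
x_1 = 0.4688, f(x_1) = 1.219727, coefficient = 4
x_2 = 0.6875, f(x_2) = 1.472656, coefficient = 2
x_3 = 0.9062, f(x_3) = 1.821289, coefficient = 4
x_4 = 1.1250, f(x_4) = 2.265625, coefficient = 2
x_5 = 1.3438, f(x_5) = 2.805664, coefficient = 4
x_6 = 1.5625, f(x_6) = 3.441406, coefficient = 2
x_7 = 1.7812, f(x_7) = 4.172852, coefficient = 4
x_8 = 2.0000, f(x_8) = 5.000000, coefficient = 1

I ≈ (0.218750/3) × 60.500000 = 4.411458
Exact value: 4.411458
Error: 0.000000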